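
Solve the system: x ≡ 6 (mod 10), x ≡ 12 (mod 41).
176

Using Chinese Remainder Theorem:
M = 10 × 41 = 410
M1 = 41, M2 = 10
y1 = 41^(-1) mod 10 = 1
y2 = 10^(-1) mod 41 = 37
x = (6×41×1 + 12×10×37) mod 410 = 176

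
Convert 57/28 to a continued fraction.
[2; 28]

Euclidean algorithm steps:
57 = 2 × 28 + 1
28 = 28 × 1 + 0
Continued fraction: [2; 28]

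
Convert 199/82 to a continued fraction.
[2; 2, 2, 1, 11]

Euclidean algorithm steps:
199 = 2 × 82 + 35
82 = 2 × 35 + 12
35 = 2 × 12 + 11
12 = 1 × 11 + 1
11 = 11 × 1 + 0
Continued fraction: [2; 2, 2, 1, 11]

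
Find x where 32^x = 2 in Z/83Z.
33

Baby-step giant-step with step n = ⌈√83⌉ = 10.
Baby steps 32^j mod 83 (j:value) for j=0..9: 0:1, 1:32, 2:28, 3:66, 4:37, 5:22, 6:40, 7:35, 8:41, 9:67.
Giant-step multiplier: 32^(-10) ≡ 32^(82-10) = 32^72 ≡ 77 (mod 83).
Giant steps γ_i = 2·77^i mod 83: γ_0=2, γ_1=71, γ_2=72, γ_3=66 (in table at j=3).
x = i·n + j = 3·10 + 3 = 33.
Check: 32^33 ≡ 2 (mod 83).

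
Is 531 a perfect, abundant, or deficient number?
deficient

Proper divisors of 531: sum = 1 + 3 + 9 + 59 + 177 = 249
Since 249 < 531, 531 is deficient.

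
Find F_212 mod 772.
697

Matrix identity: Q^n = [[F_(n+1), F_n], [F_n, F_(n-1)]] with Q = [[1,1],[1,0]].
n = 212 = 11010100₂. Square-and-multiply, entries mod 772:
Q^1 = [[1,1],[1,0]]
Q^3 = (Q^1)²·Q = [[3,2],[2,1]]
Q^6 = (Q^3)² = [[13,8],[8,5]]
Q^13 = (Q^6)²·Q = [[377,233],[233,144]]
Q^26 = (Q^13)² = [[330,189],[189,141]]
Q^53 = (Q^26)²·Q = [[496,257],[257,239]]
Q^106 = (Q^53)² = [[177,527],[527,422]]
Q^212 = (Q^106)² = [[258,697],[697,333]]
F_212 mod 772 = Q^212[0][1] = 697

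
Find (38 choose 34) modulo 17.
1

Using Lucas' theorem:
Write n=38 and k=34 in base 17:
n in base 17: [2, 4]
k in base 17: [2, 0]
C(38,34) mod 17 = ∏ C(n_i, k_i) mod 17
Digit binomials (mod 17): C(2,2) = 1; C(4,0) = 1
Product: 1 × 1 = 1 ≡ 1 (mod 17)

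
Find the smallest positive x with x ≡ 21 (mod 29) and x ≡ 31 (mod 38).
601

Using Chinese Remainder Theorem:
M = 29 × 38 = 1102
M1 = 38, M2 = 29
y1 = 38^(-1) mod 29 = 13
y2 = 29^(-1) mod 38 = 21
x = (21×38×13 + 31×29×21) mod 1102 = 601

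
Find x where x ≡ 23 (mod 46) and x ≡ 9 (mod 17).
621

Using Chinese Remainder Theorem:
M = 46 × 17 = 782
M1 = 17, M2 = 46
y1 = 17^(-1) mod 46 = 19
y2 = 46^(-1) mod 17 = 10
x = (23×17×19 + 9×46×10) mod 782 = 621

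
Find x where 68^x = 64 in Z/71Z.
66

Baby-step giant-step with step n = ⌈√71⌉ = 9.
Baby steps 68^j mod 71 (j:value) for j=0..8: 0:1, 1:68, 2:9, 3:44, 4:10, 5:41, 6:19, 7:14, 8:29.
Giant-step multiplier: 68^(-9) ≡ 68^(70-9) = 68^61 ≡ 31 (mod 71).
Giant steps γ_i = 64·31^i mod 71: γ_0=64, γ_1=67, γ_2=18, γ_3=61, γ_4=45, γ_5=46, γ_6=6, γ_7=44 (in table at j=3).
x = i·n + j = 7·9 + 3 = 66.
Check: 68^66 ≡ 64 (mod 71).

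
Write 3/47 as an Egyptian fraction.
1/16 + 1/752

Greedy algorithm:
3/47: ceiling(47/3) = 16, use 1/16
1/752: ceiling(752/1) = 752, use 1/752
Result: 3/47 = 1/16 + 1/752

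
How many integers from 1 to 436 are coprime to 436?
216

436 = 2^2 × 109
φ(n) = n × ∏(1 - 1/p) for each prime p dividing n
φ(436) = 436 × (1 - 1/2) × (1 - 1/109) = 216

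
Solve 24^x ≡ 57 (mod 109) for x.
49

Baby-step giant-step with step n = ⌈√109⌉ = 11.
Baby steps 24^j mod 109 (j:value) for j=0..10: 0:1, 1:24, 2:31, 3:90, 4:89, 5:65, 6:34, 7:53, 8:73, 9:8, 10:83.
Giant-step multiplier: 24^(-11) ≡ 24^(108-11) = 24^97 ≡ 40 (mod 109).
Giant steps γ_i = 57·40^i mod 109: γ_0=57, γ_1=100, γ_2=76, γ_3=97, γ_4=65 (in table at j=5).
x = i·n + j = 4·11 + 5 = 49.
Check: 24^49 ≡ 57 (mod 109).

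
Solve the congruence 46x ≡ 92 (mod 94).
x ≡ 2 (mod 47)

gcd(46, 94) = 2, which divides 92, so solutions exist.
Divide through by 2: 23x ≡ 46 (mod 47).
Find 23^(-1) mod 47 by the extended Euclidean algorithm:
47 = 2 × 23 + 1  ⟹  1 = (1)·47 + (-2)·23
So (-2)·23 ≡ 1 (mod 47), i.e. 23^(-1) ≡ -2 ≡ 45 (mod 47).
x ≡ 45 × 46 = 2070 ≡ 2 (mod 47).
Check: 46 × 2 = 92 ≡ 92 (mod 94).
x ≡ 2 (mod 47), giving 2 solutions mod 94.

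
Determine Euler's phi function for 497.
420

497 = 7 × 71
φ(n) = n × ∏(1 - 1/p) for each prime p dividing n
φ(497) = 497 × (1 - 1/7) × (1 - 1/71) = 420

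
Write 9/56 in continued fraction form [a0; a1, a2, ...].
[0; 6, 4, 2]

Euclidean algorithm steps:
9 = 0 × 56 + 9
56 = 6 × 9 + 2
9 = 4 × 2 + 1
2 = 2 × 1 + 0
Continued fraction: [0; 6, 4, 2]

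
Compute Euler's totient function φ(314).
156

314 = 2 × 157
φ(n) = n × ∏(1 - 1/p) for each prime p dividing n
φ(314) = 314 × (1 - 1/2) × (1 - 1/157) = 156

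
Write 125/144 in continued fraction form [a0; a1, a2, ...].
[0; 1, 6, 1, 1, 2, 1, 2]

Euclidean algorithm steps:
125 = 0 × 144 + 125
144 = 1 × 125 + 19
125 = 6 × 19 + 11
19 = 1 × 11 + 8
11 = 1 × 8 + 3
8 = 2 × 3 + 2
3 = 1 × 2 + 1
2 = 2 × 1 + 0
Continued fraction: [0; 1, 6, 1, 1, 2, 1, 2]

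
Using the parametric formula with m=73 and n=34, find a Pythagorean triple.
(4173, 4964, 6485)

Euclid's formula: a = m² - n², b = 2mn, c = m² + n²
m = 73, n = 34
a = 73² - 34² = 5329 - 1156 = 4173
b = 2 × 73 × 34 = 4964
c = 73² + 34² = 5329 + 1156 = 6485
Verification: 4173² + 4964² = 17413929 + 24641296 = 42055225 = 6485² ✓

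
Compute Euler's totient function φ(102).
32

102 = 2 × 3 × 17
φ(n) = n × ∏(1 - 1/p) for each prime p dividing n
φ(102) = 102 × (1 - 1/2) × (1 - 1/3) × (1 - 1/17) = 32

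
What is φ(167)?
166

167 = 167
φ(n) = n × ∏(1 - 1/p) for each prime p dividing n
φ(167) = 167 × (1 - 1/167) = 166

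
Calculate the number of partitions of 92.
72533807

p(n) counts ways to write n as a sum of positive integers (order ignored).
Euler's pentagonal recurrence: p(k) = p(k-1) + p(k-2) - p(k-5) - p(k-7) + p(k-12) + p(k-15) - ... (offsets j(3j∓1)/2, signs ++--, p(0)=1, p(<0)=0).
DP table for k = 0..91: p(0)=1, p(1)=1, p(2)=2, p(3)=3, p(4)=5, p(5)=7, p(6)=11, p(7)=15, p(8)=22, p(9)=30, p(10)=42, p(11)=56, p(12)=77, p(13)=101, p(14)=135, p(15)=176, p(16)=231, p(17)=297, p(18)=385, p(19)=490, p(20)=627, p(21)=792, p(22)=1002, p(23)=1255, p(24)=1575, p(25)=1958, p(26)=2436, p(27)=3010, p(28)=3718, p(29)=4565, p(30)=5604, p(31)=6842, p(32)=8349, p(33)=10143, p(34)=12310, p(35)=14883, p(36)=17977, p(37)=21637, p(38)=26015, p(39)=31185, p(40)=37338, p(41)=44583, p(42)=53174, p(43)=63261, p(44)=75175, p(45)=89134, p(46)=105558, p(47)=124754, p(48)=147273, p(49)=173525, p(50)=204226, p(51)=239943, p(52)=281589, p(53)=329931, p(54)=386155, p(55)=451276, p(56)=526823, p(57)=614154, p(58)=715220, p(59)=831820, p(60)=966467, p(61)=1121505, p(62)=1300156, p(63)=1505499, p(64)=1741630, p(65)=2012558, p(66)=2323520, p(67)=2679689, p(68)=3087735, p(69)=3554345, p(70)=4087968, p(71)=4697205, p(72)=5392783, p(73)=6185689, p(74)=7089500, p(75)=8118264, p(76)=9289091, p(77)=10619863, p(78)=12132164, p(79)=13848650, p(80)=15796476, p(81)=18004327, p(82)=20506255, p(83)=23338469, p(84)=26543660, p(85)=30167357, p(86)=34262962, p(87)=38887673, p(88)=44108109, p(89)=49995925, p(90)=56634173, p(91)=64112359.
Final step: p(92) = p(91) + p(90) - p(87) - p(85) + p(80) + p(77) - p(70) - p(66) + p(57) + p(52) - p(41) - p(35) + p(22) + p(15) - p(0)
= 64112359 + 56634173 - 38887673 - 30167357 + 15796476 + 10619863 - 4087968 - 2323520 + 614154 + 281589 - 44583 - 14883 + 1002 + 176 - 1
= 72533807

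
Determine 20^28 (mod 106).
24

Repeated squaring. Binary of 28 = 11100.
20^1 ≡ 20 (mod 106); 20^2 ≡ 82 (mod 106); 20^4 ≡ 46 (mod 106); 20^8 ≡ 102 (mod 106); 20^16 ≡ 16 (mod 106)
20^28 = 20^4 × 20^8 × 20^16 ≡ 24 (mod 106)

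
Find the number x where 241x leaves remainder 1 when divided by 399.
250

gcd(241, 399) = 1, so the inverse exists.
Extended Euclidean algorithm on (399, 241):
399 = 1 × 241 + 158  ⟹  158 = (1)·399 + (-1)·241
241 = 1 × 158 + 83  ⟹  83 = (-1)·399 + (2)·241
158 = 1 × 83 + 75  ⟹  75 = (2)·399 + (-3)·241
83 = 1 × 75 + 8  ⟹  8 = (-3)·399 + (5)·241
75 = 9 × 8 + 3  ⟹  3 = (29)·399 + (-48)·241
8 = 2 × 3 + 2  ⟹  2 = (-61)·399 + (101)·241
3 = 1 × 2 + 1  ⟹  1 = (90)·399 + (-149)·241
So (-149)·241 ≡ 1 (mod 399), i.e. 241^(-1) ≡ -149 ≡ 250 (mod 399).
Check: 241 × 250 = 60250 ≡ 1 (mod 399)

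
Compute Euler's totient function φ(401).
400

401 = 401
φ(n) = n × ∏(1 - 1/p) for each prime p dividing n
φ(401) = 401 × (1 - 1/401) = 400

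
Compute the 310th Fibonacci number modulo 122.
55

Matrix identity: Q^n = [[F_(n+1), F_n], [F_n, F_(n-1)]] with Q = [[1,1],[1,0]].
n = 310 = 100110110₂. Square-and-multiply, entries mod 122:
Q^1 = [[1,1],[1,0]]
Q^2 = (Q^1)² = [[2,1],[1,1]]
Q^4 = (Q^2)² = [[5,3],[3,2]]
Q^9 = (Q^4)²·Q = [[55,34],[34,21]]
Q^19 = (Q^9)²·Q = [[55,33],[33,22]]
Q^38 = (Q^19)² = [[88,101],[101,109]]
Q^77 = (Q^38)²·Q = [[22,11],[11,11]]
Q^155 = (Q^77)²·Q = [[114,117],[117,119]]
Q^310 = (Q^155)² = [[89,55],[55,34]]
F_310 mod 122 = Q^310[0][1] = 55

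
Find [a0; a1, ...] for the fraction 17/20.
[0; 1, 5, 1, 2]

Euclidean algorithm steps:
17 = 0 × 20 + 17
20 = 1 × 17 + 3
17 = 5 × 3 + 2
3 = 1 × 2 + 1
2 = 2 × 1 + 0
Continued fraction: [0; 1, 5, 1, 2]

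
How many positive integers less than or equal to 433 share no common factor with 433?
432

433 = 433
φ(n) = n × ∏(1 - 1/p) for each prime p dividing n
φ(433) = 433 × (1 - 1/433) = 432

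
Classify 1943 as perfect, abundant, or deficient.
deficient

Proper divisors of 1943: sum = 1 + 29 + 67 = 97
Since 97 < 1943, 1943 is deficient.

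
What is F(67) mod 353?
176

Matrix identity: Q^n = [[F_(n+1), F_n], [F_n, F_(n-1)]] with Q = [[1,1],[1,0]].
n = 67 = 1000011₂. Square-and-multiply, entries mod 353:
Q^1 = [[1,1],[1,0]]
Q^2 = (Q^1)² = [[2,1],[1,1]]
Q^4 = (Q^2)² = [[5,3],[3,2]]
Q^8 = (Q^4)² = [[34,21],[21,13]]
Q^16 = (Q^8)² = [[185,281],[281,257]]
Q^33 = (Q^16)²·Q = [[172,226],[226,299]]
Q^67 = (Q^33)²·Q = [[16,176],[176,193]]
F_67 mod 353 = Q^67[0][1] = 176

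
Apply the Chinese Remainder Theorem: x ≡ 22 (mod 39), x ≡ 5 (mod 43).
607

Using Chinese Remainder Theorem:
M = 39 × 43 = 1677
M1 = 43, M2 = 39
y1 = 43^(-1) mod 39 = 10
y2 = 39^(-1) mod 43 = 32
x = (22×43×10 + 5×39×32) mod 1677 = 607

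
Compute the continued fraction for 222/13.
[17; 13]

Euclidean algorithm steps:
222 = 17 × 13 + 1
13 = 13 × 1 + 0
Continued fraction: [17; 13]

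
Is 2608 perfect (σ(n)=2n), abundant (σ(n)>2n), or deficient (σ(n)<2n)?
deficient

Proper divisors of 2608: sum = 1 + 2 + 4 + 8 + 16 + 163 + 326 + 652 + 1304 = 2476
Since 2476 < 2608, 2608 is deficient.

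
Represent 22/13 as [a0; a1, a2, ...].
[1; 1, 2, 4]

Euclidean algorithm steps:
22 = 1 × 13 + 9
13 = 1 × 9 + 4
9 = 2 × 4 + 1
4 = 4 × 1 + 0
Continued fraction: [1; 1, 2, 4]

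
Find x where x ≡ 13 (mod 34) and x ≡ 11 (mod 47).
387

Using Chinese Remainder Theorem:
M = 34 × 47 = 1598
M1 = 47, M2 = 34
y1 = 47^(-1) mod 34 = 21
y2 = 34^(-1) mod 47 = 18
x = (13×47×21 + 11×34×18) mod 1598 = 387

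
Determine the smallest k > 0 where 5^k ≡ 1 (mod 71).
5

71 is prime, so ord(5) divides φ(71) = 70.
Divisors of 70: 1, 2, 5, 7, 10, 14, 35, 70.
Repeated squaring: 5^1 ≡ 5, 5^2 ≡ 25, 5^4 ≡ 57, 5^8 ≡ 54, 5^16 ≡ 5, 5^32 ≡ 25, 5^64 ≡ 57 (mod 71).
Test 5^d mod 71 for each divisor d in increasing order:
5^1 ≡ 5
5^2 ≡ 25
5^5 = 5^4·5^1 ≡ 1  ← first divisor giving 1
The order is 5.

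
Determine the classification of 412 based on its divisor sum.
deficient

Proper divisors of 412: sum = 1 + 2 + 4 + 103 + 206 = 316
Since 316 < 412, 412 is deficient.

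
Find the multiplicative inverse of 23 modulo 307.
267

gcd(23, 307) = 1, so the inverse exists.
Extended Euclidean algorithm on (307, 23):
307 = 13 × 23 + 8  ⟹  8 = (1)·307 + (-13)·23
23 = 2 × 8 + 7  ⟹  7 = (-2)·307 + (27)·23
8 = 1 × 7 + 1  ⟹  1 = (3)·307 + (-40)·23
So (-40)·23 ≡ 1 (mod 307), i.e. 23^(-1) ≡ -40 ≡ 267 (mod 307).
Check: 23 × 267 = 6141 ≡ 1 (mod 307)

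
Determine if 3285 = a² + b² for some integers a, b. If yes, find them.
6² + 57² (a=6, b=57)

Factorization: 3285 = 3^2 × 5 × 73
By Fermat: n is sum of two squares iff every prime p ≡ 3 (mod 4) appears to even power.
All primes ≡ 3 (mod 4) appear to even power.
Search a = 0, 1, 2, … for 3285 - a² a perfect square: first hit at a = 6: 3285 - 36 = 3249 = 57².
3285 = 6² + 57² = 36 + 3249 ✓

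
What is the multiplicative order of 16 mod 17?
2

17 is prime, so ord(16) divides φ(17) = 16.
Divisors of 16: 1, 2, 4, 8, 16.
Repeated squaring: 16^1 ≡ 16, 16^2 ≡ 1, 16^4 ≡ 1, 16^8 ≡ 1, 16^16 ≡ 1 (mod 17).
Test 16^d mod 17 for each divisor d in increasing order:
16^1 ≡ 16
16^2 ≡ 1  ← first divisor giving 1
The order is 2.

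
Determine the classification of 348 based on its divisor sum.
abundant

Proper divisors of 348: sum = 1 + 2 + 3 + 4 + 6 + 12 + 29 + 58 + 87 + 116 + 174 = 492
Since 492 > 348, 348 is abundant.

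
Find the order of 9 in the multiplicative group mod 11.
5

11 is prime, so ord(9) divides φ(11) = 10.
Divisors of 10: 1, 2, 5, 10.
Repeated squaring: 9^1 ≡ 9, 9^2 ≡ 4, 9^4 ≡ 5, 9^8 ≡ 3 (mod 11).
Test 9^d mod 11 for each divisor d in increasing order:
9^1 ≡ 9
9^2 ≡ 4
9^5 = 9^4·9^1 ≡ 1  ← first divisor giving 1
The order is 5.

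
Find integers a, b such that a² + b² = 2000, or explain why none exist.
8² + 44² (a=8, b=44)

Factorization: 2000 = 2^4 × 5^3
By Fermat: n is sum of two squares iff every prime p ≡ 3 (mod 4) appears to even power.
All primes ≡ 3 (mod 4) appear to even power.
Search a = 0, 1, 2, … for 2000 - a² a perfect square: first hit at a = 8: 2000 - 64 = 1936 = 44².
2000 = 8² + 44² = 64 + 1936 ✓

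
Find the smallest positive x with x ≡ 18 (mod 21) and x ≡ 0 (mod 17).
102

Using Chinese Remainder Theorem:
M = 21 × 17 = 357
M1 = 17, M2 = 21
y1 = 17^(-1) mod 21 = 5
y2 = 21^(-1) mod 17 = 13
x = (18×17×5 + 0×21×13) mod 357 = 102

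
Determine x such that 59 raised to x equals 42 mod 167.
108

Baby-step giant-step with step n = ⌈√167⌉ = 13.
Baby steps 59^j mod 167 (j:value) for j=0..12: 0:1, 1:59, 2:141, 3:136, 4:8, 5:138, 6:126, 7:86, 8:64, 9:102, 10:6, 11:20, 12:11.
Giant-step multiplier: 59^(-13) ≡ 59^(166-13) = 59^153 ≡ 123 (mod 167).
Giant steps γ_i = 42·123^i mod 167: γ_0=42, γ_1=156, γ_2=150, γ_3=80, γ_4=154, γ_5=71, γ_6=49, γ_7=15, γ_8=8 (in table at j=4).
x = i·n + j = 8·13 + 4 = 108.
Check: 59^108 ≡ 42 (mod 167).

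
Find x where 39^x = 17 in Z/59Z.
34

Baby-step giant-step with step n = ⌈√59⌉ = 8.
Baby steps 39^j mod 59 (j:value) for j=0..7: 0:1, 1:39, 2:46, 3:24, 4:51, 5:42, 6:45, 7:44.
Giant-step multiplier: 39^(-8) ≡ 39^(58-8) = 39^50 ≡ 12 (mod 59).
Giant steps γ_i = 17·12^i mod 59: γ_0=17, γ_1=27, γ_2=29, γ_3=53, γ_4=46 (in table at j=2).
x = i·n + j = 4·8 + 2 = 34.
Check: 39^34 ≡ 17 (mod 59).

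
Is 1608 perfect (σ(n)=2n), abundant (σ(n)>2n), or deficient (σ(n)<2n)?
abundant

Proper divisors of 1608: sum = 1 + 2 + 3 + 4 + 6 + 8 + 12 + 24 + 67 + 134 + 201 + 268 + 402 + 536 + 804 = 2472
Since 2472 > 1608, 1608 is abundant.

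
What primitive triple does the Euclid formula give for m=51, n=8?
(2537, 816, 2665)

Euclid's formula: a = m² - n², b = 2mn, c = m² + n²
m = 51, n = 8
a = 51² - 8² = 2601 - 64 = 2537
b = 2 × 51 × 8 = 816
c = 51² + 8² = 2601 + 64 = 2665
Verification: 2537² + 816² = 6436369 + 665856 = 7102225 = 2665² ✓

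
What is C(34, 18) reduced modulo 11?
0

Using Lucas' theorem:
Write n=34 and k=18 in base 11:
n in base 11: [3, 1]
k in base 11: [1, 7]
C(34,18) mod 11 = ∏ C(n_i, k_i) mod 11
Digit binomials (mod 11): C(3,1) = 3; C(1,7) = 0 (k_i > n_i)
Product: 3 × 0 = 0 ≡ 0 (mod 11)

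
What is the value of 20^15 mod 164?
132

Repeated squaring. Binary of 15 = 1111.
20^1 ≡ 20 (mod 164); 20^2 ≡ 72 (mod 164); 20^4 ≡ 100 (mod 164); 20^8 ≡ 160 (mod 164)
20^15 = 20^1 × 20^2 × 20^4 × 20^8 ≡ 132 (mod 164)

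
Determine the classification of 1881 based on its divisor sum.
deficient

Proper divisors of 1881: sum = 1 + 3 + 9 + 11 + 19 + 33 + 57 + 99 + 171 + 209 + 627 = 1239
Since 1239 < 1881, 1881 is deficient.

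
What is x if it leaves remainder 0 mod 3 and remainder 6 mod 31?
6

Using Chinese Remainder Theorem:
M = 3 × 31 = 93
M1 = 31, M2 = 3
y1 = 31^(-1) mod 3 = 1
y2 = 3^(-1) mod 31 = 21
x = (0×31×1 + 6×3×21) mod 93 = 6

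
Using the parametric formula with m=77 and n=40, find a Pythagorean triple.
(4329, 6160, 7529)

Euclid's formula: a = m² - n², b = 2mn, c = m² + n²
m = 77, n = 40
a = 77² - 40² = 5929 - 1600 = 4329
b = 2 × 77 × 40 = 6160
c = 77² + 40² = 5929 + 1600 = 7529
Verification: 4329² + 6160² = 18740241 + 37945600 = 56685841 = 7529² ✓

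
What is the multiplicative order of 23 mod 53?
4

53 is prime, so ord(23) divides φ(53) = 52.
Divisors of 52: 1, 2, 4, 13, 26, 52.
Repeated squaring: 23^1 ≡ 23, 23^2 ≡ 52, 23^4 ≡ 1, 23^8 ≡ 1, 23^16 ≡ 1, 23^32 ≡ 1 (mod 53).
Test 23^d mod 53 for each divisor d in increasing order:
23^1 ≡ 23
23^2 ≡ 52
23^4 ≡ 1  ← first divisor giving 1
The order is 4.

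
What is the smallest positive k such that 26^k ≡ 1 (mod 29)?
28

29 is prime, so ord(26) divides φ(29) = 28.
Divisors of 28: 1, 2, 4, 7, 14, 28.
Repeated squaring: 26^1 ≡ 26, 26^2 ≡ 9, 26^4 ≡ 23, 26^8 ≡ 7, 26^16 ≡ 20 (mod 29).
Test 26^d mod 29 for each divisor d in increasing order:
26^1 ≡ 26
26^2 ≡ 9
26^4 ≡ 23
26^7 = 26^4·26^2·26^1 ≡ 17
26^14 = 26^8·26^4·26^2 ≡ 28
26^28 = 26^16·26^8·26^4 ≡ 1  ← first divisor giving 1
The order is 28.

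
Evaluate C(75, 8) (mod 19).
1

Using Lucas' theorem:
Write n=75 and k=8 in base 19:
n in base 19: [3, 18]
k in base 19: [0, 8]
C(75,8) mod 19 = ∏ C(n_i, k_i) mod 19
Digit binomials (mod 19): C(3,0) = 1; C(18,8) = 43758 ≡ 1
Product: 1 × 1 = 1 ≡ 1 (mod 19)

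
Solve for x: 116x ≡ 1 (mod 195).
116

gcd(116, 195) = 1, so the inverse exists.
Extended Euclidean algorithm on (195, 116):
195 = 1 × 116 + 79  ⟹  79 = (1)·195 + (-1)·116
116 = 1 × 79 + 37  ⟹  37 = (-1)·195 + (2)·116
79 = 2 × 37 + 5  ⟹  5 = (3)·195 + (-5)·116
37 = 7 × 5 + 2  ⟹  2 = (-22)·195 + (37)·116
5 = 2 × 2 + 1  ⟹  1 = (47)·195 + (-79)·116
So (-79)·116 ≡ 1 (mod 195), i.e. 116^(-1) ≡ -79 ≡ 116 (mod 195).
Check: 116 × 116 = 13456 ≡ 1 (mod 195)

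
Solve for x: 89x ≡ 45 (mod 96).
x ≡ 21 (mod 96)

gcd(89, 96) = 1, which divides 45, so solutions exist.
Find 89^(-1) mod 96 by the extended Euclidean algorithm:
96 = 1 × 89 + 7  ⟹  7 = (1)·96 + (-1)·89
89 = 12 × 7 + 5  ⟹  5 = (-12)·96 + (13)·89
7 = 1 × 5 + 2  ⟹  2 = (13)·96 + (-14)·89
5 = 2 × 2 + 1  ⟹  1 = (-38)·96 + (41)·89
So (41)·89 ≡ 1 (mod 96), i.e. 89^(-1) ≡ 41 (mod 96).
x ≡ 41 × 45 = 1845 ≡ 21 (mod 96).
Check: 89 × 21 = 1869 ≡ 45 (mod 96).
Unique solution: x ≡ 21 (mod 96)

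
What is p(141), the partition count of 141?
16670689208

p(n) counts ways to write n as a sum of positive integers (order ignored).
Euler's pentagonal recurrence: p(k) = p(k-1) + p(k-2) - p(k-5) - p(k-7) + p(k-12) + p(k-15) - ... (offsets j(3j∓1)/2, signs ++--, p(0)=1, p(<0)=0).
DP table for k = 0..140: p(0)=1, p(1)=1, p(2)=2, p(3)=3, p(4)=5, p(5)=7, p(6)=11, p(7)=15, p(8)=22, p(9)=30, p(10)=42, p(11)=56, p(12)=77, p(13)=101, p(14)=135, p(15)=176, p(16)=231, p(17)=297, p(18)=385, p(19)=490, p(20)=627, p(21)=792, p(22)=1002, p(23)=1255, p(24)=1575, p(25)=1958, p(26)=2436, p(27)=3010, p(28)=3718, p(29)=4565, p(30)=5604, p(31)=6842, p(32)=8349, p(33)=10143, p(34)=12310, p(35)=14883, p(36)=17977, p(37)=21637, p(38)=26015, p(39)=31185, p(40)=37338, p(41)=44583, p(42)=53174, p(43)=63261, p(44)=75175, p(45)=89134, p(46)=105558, p(47)=124754, p(48)=147273, p(49)=173525, p(50)=204226, p(51)=239943, p(52)=281589, p(53)=329931, p(54)=386155, p(55)=451276, p(56)=526823, p(57)=614154, p(58)=715220, p(59)=831820, p(60)=966467, p(61)=1121505, p(62)=1300156, p(63)=1505499, p(64)=1741630, p(65)=2012558, p(66)=2323520, p(67)=2679689, p(68)=3087735, p(69)=3554345, p(70)=4087968, p(71)=4697205, p(72)=5392783, p(73)=6185689, p(74)=7089500, p(75)=8118264, p(76)=9289091, p(77)=10619863, p(78)=12132164, p(79)=13848650, p(80)=15796476, p(81)=18004327, p(82)=20506255, p(83)=23338469, p(84)=26543660, p(85)=30167357, p(86)=34262962, p(87)=38887673, p(88)=44108109, p(89)=49995925, p(90)=56634173, p(91)=64112359, p(92)=72533807, p(93)=82010177, p(94)=92669720, p(95)=104651419, p(96)=118114304, p(97)=133230930, p(98)=150198136, p(99)=169229875, p(100)=190569292, p(101)=214481126, p(102)=241265379, p(103)=271248950, p(104)=304801365, p(105)=342325709, p(106)=384276336, p(107)=431149389, p(108)=483502844, p(109)=541946240, p(110)=607163746, p(111)=679903203, p(112)=761002156, p(113)=851376628, p(114)=952050665, p(115)=1064144451, p(116)=1188908248, p(117)=1327710076, p(118)=1482074143, p(119)=1653668665, p(120)=1844349560, p(121)=2056148051, p(122)=2291320912, p(123)=2552338241, p(124)=2841940500, p(125)=3163127352, p(126)=3519222692, p(127)=3913864295, p(128)=4351078600, p(129)=4835271870, p(130)=5371315400, p(131)=5964539504, p(132)=6620830889, p(133)=7346629512, p(134)=8149040695, p(135)=9035836076, p(136)=10015581680, p(137)=11097645016, p(138)=12292341831, p(139)=13610949895, p(140)=15065878135.
Final step: p(141) = p(140) + p(139) - p(136) - p(134) + p(129) + p(126) - p(119) - p(115) + p(106) + p(101) - p(90) - p(84) + p(71) + p(64) - p(49) - p(41) + p(24) + p(15)
= 15065878135 + 13610949895 - 10015581680 - 8149040695 + 4835271870 + 3519222692 - 1653668665 - 1064144451 + 384276336 + 214481126 - 56634173 - 26543660 + 4697205 + 1741630 - 173525 - 44583 + 1575 + 176
= 16670689208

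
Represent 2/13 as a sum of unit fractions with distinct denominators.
1/7 + 1/91

Greedy algorithm:
2/13: ceiling(13/2) = 7, use 1/7
1/91: ceiling(91/1) = 91, use 1/91
Result: 2/13 = 1/7 + 1/91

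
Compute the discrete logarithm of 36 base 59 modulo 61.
14

Baby-step giant-step with step n = ⌈√61⌉ = 8.
Baby steps 59^j mod 61 (j:value) for j=0..7: 0:1, 1:59, 2:4, 3:53, 4:16, 5:29, 6:3, 7:55.
Giant-step multiplier: 59^(-8) ≡ 59^(60-8) = 59^52 ≡ 56 (mod 61).
Giant steps γ_i = 36·56^i mod 61: γ_0=36, γ_1=3 (in table at j=6).
x = i·n + j = 1·8 + 6 = 14.
Check: 59^14 ≡ 36 (mod 61).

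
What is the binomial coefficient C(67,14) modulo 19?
0

Using Lucas' theorem:
Write n=67 and k=14 in base 19:
n in base 19: [3, 10]
k in base 19: [0, 14]
C(67,14) mod 19 = ∏ C(n_i, k_i) mod 19
Digit binomials (mod 19): C(3,0) = 1; C(10,14) = 0 (k_i > n_i)
Product: 1 × 0 = 0 ≡ 0 (mod 19)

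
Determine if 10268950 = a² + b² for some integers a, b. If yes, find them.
Not possible

Factorization: 10268950 = 2 × 5^2 × 59^3
By Fermat: n is sum of two squares iff every prime p ≡ 3 (mod 4) appears to even power.
Prime(s) ≡ 3 (mod 4) with odd exponent: [(59, 3)]
Therefore 10268950 cannot be expressed as a² + b².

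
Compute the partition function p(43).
63261

p(n) counts ways to write n as a sum of positive integers (order ignored).
Euler's pentagonal recurrence: p(k) = p(k-1) + p(k-2) - p(k-5) - p(k-7) + p(k-12) + p(k-15) - ... (offsets j(3j∓1)/2, signs ++--, p(0)=1, p(<0)=0).
DP table for k = 0..42: p(0)=1, p(1)=1, p(2)=2, p(3)=3, p(4)=5, p(5)=7, p(6)=11, p(7)=15, p(8)=22, p(9)=30, p(10)=42, p(11)=56, p(12)=77, p(13)=101, p(14)=135, p(15)=176, p(16)=231, p(17)=297, p(18)=385, p(19)=490, p(20)=627, p(21)=792, p(22)=1002, p(23)=1255, p(24)=1575, p(25)=1958, p(26)=2436, p(27)=3010, p(28)=3718, p(29)=4565, p(30)=5604, p(31)=6842, p(32)=8349, p(33)=10143, p(34)=12310, p(35)=14883, p(36)=17977, p(37)=21637, p(38)=26015, p(39)=31185, p(40)=37338, p(41)=44583, p(42)=53174.
Final step: p(43) = p(42) + p(41) - p(38) - p(36) + p(31) + p(28) - p(21) - p(17) + p(8) + p(3)
= 53174 + 44583 - 26015 - 17977 + 6842 + 3718 - 792 - 297 + 22 + 3
= 63261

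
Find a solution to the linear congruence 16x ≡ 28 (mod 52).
x ≡ 5 (mod 13)

gcd(16, 52) = 4, which divides 28, so solutions exist.
Divide through by 4: 4x ≡ 7 (mod 13).
Find 4^(-1) mod 13 by the extended Euclidean algorithm:
13 = 3 × 4 + 1  ⟹  1 = (1)·13 + (-3)·4
So (-3)·4 ≡ 1 (mod 13), i.e. 4^(-1) ≡ -3 ≡ 10 (mod 13).
x ≡ 10 × 7 = 70 ≡ 5 (mod 13).
Check: 16 × 5 = 80 ≡ 28 (mod 52).
x ≡ 5 (mod 13), giving 4 solutions mod 52.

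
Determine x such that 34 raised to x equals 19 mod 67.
56

Baby-step giant-step with step n = ⌈√67⌉ = 9.
Baby steps 34^j mod 67 (j:value) for j=0..8: 0:1, 1:34, 2:17, 3:42, 4:21, 5:44, 6:22, 7:11, 8:39.
Giant-step multiplier: 34^(-9) ≡ 34^(66-9) = 34^57 ≡ 43 (mod 67).
Giant steps γ_i = 19·43^i mod 67: γ_0=19, γ_1=13, γ_2=23, γ_3=51, γ_4=49, γ_5=30, γ_6=17 (in table at j=2).
x = i·n + j = 6·9 + 2 = 56.
Check: 34^56 ≡ 19 (mod 67).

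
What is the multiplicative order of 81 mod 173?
43

173 is prime, so ord(81) divides φ(173) = 172.
Divisors of 172: 1, 2, 4, 43, 86, 172.
Repeated squaring: 81^1 ≡ 81, 81^2 ≡ 160, 81^4 ≡ 169, 81^8 ≡ 16, 81^16 ≡ 83, 81^32 ≡ 142, 81^64 ≡ 96, 81^128 ≡ 47 (mod 173).
Test 81^d mod 173 for each divisor d in increasing order:
81^1 ≡ 81
81^2 ≡ 160
81^4 ≡ 169
81^43 = 81^32·81^8·81^2·81^1 ≡ 1  ← first divisor giving 1
The order is 43.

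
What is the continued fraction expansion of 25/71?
[0; 2, 1, 5, 4]

Euclidean algorithm steps:
25 = 0 × 71 + 25
71 = 2 × 25 + 21
25 = 1 × 21 + 4
21 = 5 × 4 + 1
4 = 4 × 1 + 0
Continued fraction: [0; 2, 1, 5, 4]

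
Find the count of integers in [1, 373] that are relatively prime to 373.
372

373 = 373
φ(n) = n × ∏(1 - 1/p) for each prime p dividing n
φ(373) = 373 × (1 - 1/373) = 372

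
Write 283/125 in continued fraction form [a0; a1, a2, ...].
[2; 3, 1, 3, 1, 2, 2]

Euclidean algorithm steps:
283 = 2 × 125 + 33
125 = 3 × 33 + 26
33 = 1 × 26 + 7
26 = 3 × 7 + 5
7 = 1 × 5 + 2
5 = 2 × 2 + 1
2 = 2 × 1 + 0
Continued fraction: [2; 3, 1, 3, 1, 2, 2]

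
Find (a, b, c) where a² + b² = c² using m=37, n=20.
(969, 1480, 1769)

Euclid's formula: a = m² - n², b = 2mn, c = m² + n²
m = 37, n = 20
a = 37² - 20² = 1369 - 400 = 969
b = 2 × 37 × 20 = 1480
c = 37² + 20² = 1369 + 400 = 1769
Verification: 969² + 1480² = 938961 + 2190400 = 3129361 = 1769² ✓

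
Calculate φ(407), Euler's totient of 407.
360

407 = 11 × 37
φ(n) = n × ∏(1 - 1/p) for each prime p dividing n
φ(407) = 407 × (1 - 1/11) × (1 - 1/37) = 360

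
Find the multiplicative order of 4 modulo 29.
14

29 is prime, so ord(4) divides φ(29) = 28.
Divisors of 28: 1, 2, 4, 7, 14, 28.
Repeated squaring: 4^1 ≡ 4, 4^2 ≡ 16, 4^4 ≡ 24, 4^8 ≡ 25, 4^16 ≡ 16 (mod 29).
Test 4^d mod 29 for each divisor d in increasing order:
4^1 ≡ 4
4^2 ≡ 16
4^4 ≡ 24
4^7 = 4^4·4^2·4^1 ≡ 28
4^14 = 4^8·4^4·4^2 ≡ 1  ← first divisor giving 1
The order is 14.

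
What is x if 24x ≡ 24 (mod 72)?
x ≡ 1 (mod 3)

gcd(24, 72) = 24, which divides 24, so solutions exist.
Divide through by 24: x ≡ 1 (mod 3).
The coefficient of x is now 1, so x ≡ 1 (mod 3).
Check: 24 × 1 = 24 ≡ 24 (mod 72).
x ≡ 1 (mod 3), giving 24 solutions mod 72.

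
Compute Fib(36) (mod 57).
0

Matrix identity: Q^n = [[F_(n+1), F_n], [F_n, F_(n-1)]] with Q = [[1,1],[1,0]].
n = 36 = 100100₂. Square-and-multiply, entries mod 57:
Q^1 = [[1,1],[1,0]]
Q^2 = (Q^1)² = [[2,1],[1,1]]
Q^4 = (Q^2)² = [[5,3],[3,2]]
Q^9 = (Q^4)²·Q = [[55,34],[34,21]]
Q^18 = (Q^9)² = [[20,19],[19,1]]
Q^36 = (Q^18)² = [[20,0],[0,20]]
F_36 mod 57 = Q^36[0][1] = 0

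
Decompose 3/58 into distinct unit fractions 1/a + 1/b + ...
1/20 + 1/580

Greedy algorithm:
3/58: ceiling(58/3) = 20, use 1/20
1/580: ceiling(580/1) = 580, use 1/580
Result: 3/58 = 1/20 + 1/580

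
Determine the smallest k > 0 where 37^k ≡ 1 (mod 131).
130

131 is prime, so ord(37) divides φ(131) = 130.
Divisors of 130: 1, 2, 5, 10, 13, 26, 65, 130.
Repeated squaring: 37^1 ≡ 37, 37^2 ≡ 59, 37^4 ≡ 75, 37^8 ≡ 123, 37^16 ≡ 64, 37^32 ≡ 35, 37^64 ≡ 46, 37^128 ≡ 20 (mod 131).
Test 37^d mod 131 for each divisor d in increasing order:
37^1 ≡ 37
37^2 ≡ 59
37^5 = 37^4·37^1 ≡ 24
37^10 = 37^8·37^2 ≡ 52
37^13 = 37^8·37^4·37^1 ≡ 70
37^26 = 37^16·37^8·37^2 ≡ 53
37^65 = 37^64·37^1 ≡ 130
37^130 = 37^128·37^2 ≡ 1  ← first divisor giving 1
The order is 130.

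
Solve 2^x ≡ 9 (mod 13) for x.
8

Baby-step giant-step with step n = ⌈√13⌉ = 4.
Baby steps 2^j mod 13 (j:value) for j=0..3: 0:1, 1:2, 2:4, 3:8.
Giant-step multiplier: 2^(-4) ≡ 2^(12-4) = 2^8 ≡ 9 (mod 13).
Giant steps γ_i = 9·9^i mod 13: γ_0=9, γ_1=3, γ_2=1 (in table at j=0).
x = i·n + j = 2·4 + 0 = 8.
Check: 2^8 ≡ 9 (mod 13).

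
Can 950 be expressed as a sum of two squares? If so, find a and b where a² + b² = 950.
Not possible

Factorization: 950 = 2 × 5^2 × 19
By Fermat: n is sum of two squares iff every prime p ≡ 3 (mod 4) appears to even power.
Prime(s) ≡ 3 (mod 4) with odd exponent: [(19, 1)]
Therefore 950 cannot be expressed as a² + b².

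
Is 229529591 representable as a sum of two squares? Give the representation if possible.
Not possible

Factorization: 229529591 = 53 × 163^3
By Fermat: n is sum of two squares iff every prime p ≡ 3 (mod 4) appears to even power.
Prime(s) ≡ 3 (mod 4) with odd exponent: [(163, 3)]
Therefore 229529591 cannot be expressed as a² + b².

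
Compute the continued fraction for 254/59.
[4; 3, 3, 1, 1, 2]

Euclidean algorithm steps:
254 = 4 × 59 + 18
59 = 3 × 18 + 5
18 = 3 × 5 + 3
5 = 1 × 3 + 2
3 = 1 × 2 + 1
2 = 2 × 1 + 0
Continued fraction: [4; 3, 3, 1, 1, 2]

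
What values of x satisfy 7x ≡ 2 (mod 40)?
x ≡ 6 (mod 40)

gcd(7, 40) = 1, which divides 2, so solutions exist.
Find 7^(-1) mod 40 by the extended Euclidean algorithm:
40 = 5 × 7 + 5  ⟹  5 = (1)·40 + (-5)·7
7 = 1 × 5 + 2  ⟹  2 = (-1)·40 + (6)·7
5 = 2 × 2 + 1  ⟹  1 = (3)·40 + (-17)·7
So (-17)·7 ≡ 1 (mod 40), i.e. 7^(-1) ≡ -17 ≡ 23 (mod 40).
x ≡ 23 × 2 = 46 ≡ 6 (mod 40).
Check: 7 × 6 = 42 ≡ 2 (mod 40).
Unique solution: x ≡ 6 (mod 40)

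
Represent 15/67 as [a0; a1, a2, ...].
[0; 4, 2, 7]

Euclidean algorithm steps:
15 = 0 × 67 + 15
67 = 4 × 15 + 7
15 = 2 × 7 + 1
7 = 7 × 1 + 0
Continued fraction: [0; 4, 2, 7]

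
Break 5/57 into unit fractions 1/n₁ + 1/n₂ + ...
1/12 + 1/228

Greedy algorithm:
5/57: ceiling(57/5) = 12, use 1/12
1/228: ceiling(228/1) = 228, use 1/228
Result: 5/57 = 1/12 + 1/228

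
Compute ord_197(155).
98

197 is prime, so ord(155) divides φ(197) = 196.
Divisors of 196: 1, 2, 4, 7, 14, 28, 49, 98, 196.
Repeated squaring: 155^1 ≡ 155, 155^2 ≡ 188, 155^4 ≡ 81, 155^8 ≡ 60, 155^16 ≡ 54, 155^32 ≡ 158, 155^64 ≡ 142, 155^128 ≡ 70 (mod 197).
Test 155^d mod 197 for each divisor d in increasing order:
155^1 ≡ 155
155^2 ≡ 188
155^4 ≡ 81
155^7 = 155^4·155^2·155^1 ≡ 83
155^14 = 155^8·155^4·155^2 ≡ 191
155^28 = 155^16·155^8·155^4 ≡ 36
155^49 = 155^32·155^16·155^1 ≡ 196
155^98 = 155^64·155^32·155^2 ≡ 1  ← first divisor giving 1
The order is 98.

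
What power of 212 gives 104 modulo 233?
10

Baby-step giant-step with step n = ⌈√233⌉ = 16.
Baby steps 212^j mod 233 (j:value) for j=0..15: 0:1, 1:212, 2:208, 3:59, 4:159, 5:156, 6:219, 7:61, 8:117, 9:106, 10:104, 11:146, 12:196, 13:78, 14:226, 15:147.
h = 104 is already in the table at j=10, so x = 10.
Check: 212^10 ≡ 104 (mod 233).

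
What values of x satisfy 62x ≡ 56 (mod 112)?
x ≡ 28 (mod 56)

gcd(62, 112) = 2, which divides 56, so solutions exist.
Divide through by 2: 31x ≡ 28 (mod 56).
Find 31^(-1) mod 56 by the extended Euclidean algorithm:
56 = 1 × 31 + 25  ⟹  25 = (1)·56 + (-1)·31
31 = 1 × 25 + 6  ⟹  6 = (-1)·56 + (2)·31
25 = 4 × 6 + 1  ⟹  1 = (5)·56 + (-9)·31
So (-9)·31 ≡ 1 (mod 56), i.e. 31^(-1) ≡ -9 ≡ 47 (mod 56).
x ≡ 47 × 28 = 1316 ≡ 28 (mod 56).
Check: 62 × 28 = 1736 ≡ 56 (mod 112).
x ≡ 28 (mod 56), giving 2 solutions mod 112.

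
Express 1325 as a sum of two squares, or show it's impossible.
10² + 35² (a=10, b=35)

Factorization: 1325 = 5^2 × 53
By Fermat: n is sum of two squares iff every prime p ≡ 3 (mod 4) appears to even power.
All primes ≡ 3 (mod 4) appear to even power.
Search a = 0, 1, 2, … for 1325 - a² a perfect square: first hit at a = 10: 1325 - 100 = 1225 = 35².
1325 = 10² + 35² = 100 + 1225 ✓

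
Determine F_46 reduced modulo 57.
17

Matrix identity: Q^n = [[F_(n+1), F_n], [F_n, F_(n-1)]] with Q = [[1,1],[1,0]].
n = 46 = 101110₂. Square-and-multiply, entries mod 57:
Q^1 = [[1,1],[1,0]]
Q^2 = (Q^1)² = [[2,1],[1,1]]
Q^5 = (Q^2)²·Q = [[8,5],[5,3]]
Q^11 = (Q^5)²·Q = [[30,32],[32,55]]
Q^23 = (Q^11)²·Q = [[27,43],[43,41]]
Q^46 = (Q^23)² = [[13,17],[17,53]]
F_46 mod 57 = Q^46[0][1] = 17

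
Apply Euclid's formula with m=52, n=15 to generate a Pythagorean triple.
(2479, 1560, 2929)

Euclid's formula: a = m² - n², b = 2mn, c = m² + n²
m = 52, n = 15
a = 52² - 15² = 2704 - 225 = 2479
b = 2 × 52 × 15 = 1560
c = 52² + 15² = 2704 + 225 = 2929
Verification: 2479² + 1560² = 6145441 + 2433600 = 8579041 = 2929² ✓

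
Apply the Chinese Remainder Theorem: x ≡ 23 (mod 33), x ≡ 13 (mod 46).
749

Using Chinese Remainder Theorem:
M = 33 × 46 = 1518
M1 = 46, M2 = 33
y1 = 46^(-1) mod 33 = 28
y2 = 33^(-1) mod 46 = 7
x = (23×46×28 + 13×33×7) mod 1518 = 749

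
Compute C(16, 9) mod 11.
0

Using Lucas' theorem:
Write n=16 and k=9 in base 11:
n in base 11: [1, 5]
k in base 11: [0, 9]
C(16,9) mod 11 = ∏ C(n_i, k_i) mod 11
Digit binomials (mod 11): C(1,0) = 1; C(5,9) = 0 (k_i > n_i)
Product: 1 × 0 = 0 ≡ 0 (mod 11)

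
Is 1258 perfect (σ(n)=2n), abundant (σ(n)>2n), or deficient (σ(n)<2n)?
deficient

Proper divisors of 1258: sum = 1 + 2 + 17 + 34 + 37 + 74 + 629 = 794
Since 794 < 1258, 1258 is deficient.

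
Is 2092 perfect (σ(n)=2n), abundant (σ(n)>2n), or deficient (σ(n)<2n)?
deficient

Proper divisors of 2092: sum = 1 + 2 + 4 + 523 + 1046 = 1576
Since 1576 < 2092, 2092 is deficient.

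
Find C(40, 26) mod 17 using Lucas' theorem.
0

Using Lucas' theorem:
Write n=40 and k=26 in base 17:
n in base 17: [2, 6]
k in base 17: [1, 9]
C(40,26) mod 17 = ∏ C(n_i, k_i) mod 17
Digit binomials (mod 17): C(2,1) = 2; C(6,9) = 0 (k_i > n_i)
Product: 2 × 0 = 0 ≡ 0 (mod 17)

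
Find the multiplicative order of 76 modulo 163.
162

163 is prime, so ord(76) divides φ(163) = 162.
Divisors of 162: 1, 2, 3, 6, 9, 18, 27, 54, 81, 162.
Repeated squaring: 76^1 ≡ 76, 76^2 ≡ 71, 76^4 ≡ 151, 76^8 ≡ 144, 76^16 ≡ 35, 76^32 ≡ 84, 76^64 ≡ 47, 76^128 ≡ 90 (mod 163).
Test 76^d mod 163 for each divisor d in increasing order:
76^1 ≡ 76
76^2 ≡ 71
76^3 = 76^2·76^1 ≡ 17
76^6 = 76^4·76^2 ≡ 126
76^9 = 76^8·76^1 ≡ 23
76^18 = 76^16·76^2 ≡ 40
76^27 = 76^16·76^8·76^2·76^1 ≡ 105
76^54 = 76^32·76^16·76^4·76^2 ≡ 104
76^81 = 76^64·76^16·76^1 ≡ 162
76^162 = 76^128·76^32·76^2 ≡ 1  ← first divisor giving 1
The order is 162.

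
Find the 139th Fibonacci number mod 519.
182

Matrix identity: Q^n = [[F_(n+1), F_n], [F_n, F_(n-1)]] with Q = [[1,1],[1,0]].
n = 139 = 10001011₂. Square-and-multiply, entries mod 519:
Q^1 = [[1,1],[1,0]]
Q^2 = (Q^1)² = [[2,1],[1,1]]
Q^4 = (Q^2)² = [[5,3],[3,2]]
Q^8 = (Q^4)² = [[34,21],[21,13]]
Q^17 = (Q^8)²·Q = [[508,40],[40,468]]
Q^34 = (Q^17)² = [[164,115],[115,49]]
Q^69 = (Q^34)²·Q = [[260,158],[158,102]]
Q^139 = (Q^69)²·Q = [[288,182],[182,106]]
F_139 mod 519 = Q^139[0][1] = 182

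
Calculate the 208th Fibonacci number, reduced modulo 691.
365

Matrix identity: Q^n = [[F_(n+1), F_n], [F_n, F_(n-1)]] with Q = [[1,1],[1,0]].
n = 208 = 11010000₂. Square-and-multiply, entries mod 691:
Q^1 = [[1,1],[1,0]]
Q^3 = (Q^1)²·Q = [[3,2],[2,1]]
Q^6 = (Q^3)² = [[13,8],[8,5]]
Q^13 = (Q^6)²·Q = [[377,233],[233,144]]
Q^26 = (Q^13)² = [[174,468],[468,397]]
Q^52 = (Q^26)² = [[540,502],[502,38]]
Q^104 = (Q^52)² = [[478,627],[627,542]]
Q^208 = (Q^104)² = [[404,365],[365,39]]
F_208 mod 691 = Q^208[0][1] = 365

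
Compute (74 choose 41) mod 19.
7

Using Lucas' theorem:
Write n=74 and k=41 in base 19:
n in base 19: [3, 17]
k in base 19: [2, 3]
C(74,41) mod 19 = ∏ C(n_i, k_i) mod 19
Digit binomials (mod 19): C(3,2) = 3; C(17,3) = 680 ≡ 15
Product: 3 × 15 = 45 ≡ 7 (mod 19)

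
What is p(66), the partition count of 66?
2323520

p(n) counts ways to write n as a sum of positive integers (order ignored).
Euler's pentagonal recurrence: p(k) = p(k-1) + p(k-2) - p(k-5) - p(k-7) + p(k-12) + p(k-15) - ... (offsets j(3j∓1)/2, signs ++--, p(0)=1, p(<0)=0).
DP table for k = 0..65: p(0)=1, p(1)=1, p(2)=2, p(3)=3, p(4)=5, p(5)=7, p(6)=11, p(7)=15, p(8)=22, p(9)=30, p(10)=42, p(11)=56, p(12)=77, p(13)=101, p(14)=135, p(15)=176, p(16)=231, p(17)=297, p(18)=385, p(19)=490, p(20)=627, p(21)=792, p(22)=1002, p(23)=1255, p(24)=1575, p(25)=1958, p(26)=2436, p(27)=3010, p(28)=3718, p(29)=4565, p(30)=5604, p(31)=6842, p(32)=8349, p(33)=10143, p(34)=12310, p(35)=14883, p(36)=17977, p(37)=21637, p(38)=26015, p(39)=31185, p(40)=37338, p(41)=44583, p(42)=53174, p(43)=63261, p(44)=75175, p(45)=89134, p(46)=105558, p(47)=124754, p(48)=147273, p(49)=173525, p(50)=204226, p(51)=239943, p(52)=281589, p(53)=329931, p(54)=386155, p(55)=451276, p(56)=526823, p(57)=614154, p(58)=715220, p(59)=831820, p(60)=966467, p(61)=1121505, p(62)=1300156, p(63)=1505499, p(64)=1741630, p(65)=2012558.
Final step: p(66) = p(65) + p(64) - p(61) - p(59) + p(54) + p(51) - p(44) - p(40) + p(31) + p(26) - p(15) - p(9)
= 2012558 + 1741630 - 1121505 - 831820 + 386155 + 239943 - 75175 - 37338 + 6842 + 2436 - 176 - 30
= 2323520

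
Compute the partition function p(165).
172389800255

p(n) counts ways to write n as a sum of positive integers (order ignored).
Euler's pentagonal recurrence: p(k) = p(k-1) + p(k-2) - p(k-5) - p(k-7) + p(k-12) + p(k-15) - ... (offsets j(3j∓1)/2, signs ++--, p(0)=1, p(<0)=0).
DP table for k = 0..164: p(0)=1, p(1)=1, p(2)=2, p(3)=3, p(4)=5, p(5)=7, p(6)=11, p(7)=15, p(8)=22, p(9)=30, p(10)=42, p(11)=56, p(12)=77, p(13)=101, p(14)=135, p(15)=176, p(16)=231, p(17)=297, p(18)=385, p(19)=490, p(20)=627, p(21)=792, p(22)=1002, p(23)=1255, p(24)=1575, p(25)=1958, p(26)=2436, p(27)=3010, p(28)=3718, p(29)=4565, p(30)=5604, p(31)=6842, p(32)=8349, p(33)=10143, p(34)=12310, p(35)=14883, p(36)=17977, p(37)=21637, p(38)=26015, p(39)=31185, p(40)=37338, p(41)=44583, p(42)=53174, p(43)=63261, p(44)=75175, p(45)=89134, p(46)=105558, p(47)=124754, p(48)=147273, p(49)=173525, p(50)=204226, p(51)=239943, p(52)=281589, p(53)=329931, p(54)=386155, p(55)=451276, p(56)=526823, p(57)=614154, p(58)=715220, p(59)=831820, p(60)=966467, p(61)=1121505, p(62)=1300156, p(63)=1505499, p(64)=1741630, p(65)=2012558, p(66)=2323520, p(67)=2679689, p(68)=3087735, p(69)=3554345, p(70)=4087968, p(71)=4697205, p(72)=5392783, p(73)=6185689, p(74)=7089500, p(75)=8118264, p(76)=9289091, p(77)=10619863, p(78)=12132164, p(79)=13848650, p(80)=15796476, p(81)=18004327, p(82)=20506255, p(83)=23338469, p(84)=26543660, p(85)=30167357, p(86)=34262962, p(87)=38887673, p(88)=44108109, p(89)=49995925, p(90)=56634173, p(91)=64112359, p(92)=72533807, p(93)=82010177, p(94)=92669720, p(95)=104651419, p(96)=118114304, p(97)=133230930, p(98)=150198136, p(99)=169229875, p(100)=190569292, p(101)=214481126, p(102)=241265379, p(103)=271248950, p(104)=304801365, p(105)=342325709, p(106)=384276336, p(107)=431149389, p(108)=483502844, p(109)=541946240, p(110)=607163746, p(111)=679903203, p(112)=761002156, p(113)=851376628, p(114)=952050665, p(115)=1064144451, p(116)=1188908248, p(117)=1327710076, p(118)=1482074143, p(119)=1653668665, p(120)=1844349560, p(121)=2056148051, p(122)=2291320912, p(123)=2552338241, p(124)=2841940500, p(125)=3163127352, p(126)=3519222692, p(127)=3913864295, p(128)=4351078600, p(129)=4835271870, p(130)=5371315400, p(131)=5964539504, p(132)=6620830889, p(133)=7346629512, p(134)=8149040695, p(135)=9035836076, p(136)=10015581680, p(137)=11097645016, p(138)=12292341831, p(139)=13610949895, p(140)=15065878135, p(141)=16670689208, p(142)=18440293320, p(143)=20390982757, p(144)=22540654445, p(145)=24908858009, p(146)=27517052599, p(147)=30388671978, p(148)=33549419497, p(149)=37027355200, p(150)=40853235313, p(151)=45060624582, p(152)=49686288421, p(153)=54770336324, p(154)=60356673280, p(155)=66493182097, p(156)=73232243759, p(157)=80630964769, p(158)=88751778802, p(159)=97662728555, p(160)=107438159466, p(161)=118159068427, p(162)=129913904637, p(163)=142798995930, p(164)=156919475295.
Final step: p(165) = p(164) + p(163) - p(160) - p(158) + p(153) + p(150) - p(143) - p(139) + p(130) + p(125) - p(114) - p(108) + p(95) + p(88) - p(73) - p(65) + p(48) + p(39) - p(20) - p(10)
= 156919475295 + 142798995930 - 107438159466 - 88751778802 + 54770336324 + 40853235313 - 20390982757 - 13610949895 + 5371315400 + 3163127352 - 952050665 - 483502844 + 104651419 + 44108109 - 6185689 - 2012558 + 147273 + 31185 - 627 - 42
= 172389800255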